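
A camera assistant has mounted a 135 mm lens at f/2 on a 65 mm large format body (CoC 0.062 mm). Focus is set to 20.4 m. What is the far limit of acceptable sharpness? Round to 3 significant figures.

Hyperfocal distance H = f²/(N·c) + f = 135²/(2 × 0.062) + 135 = 18225/0.124 + 135 ≈ 147110.8 mm ≈ 147.1 m.
Far limit Df = s·(H − f)/(H − s) = 20400 × (147110.8 − 135) / (147110.8 − 20400) = 20400 × 146975.8 / 126710.8 ≈ 23663 mm ≈ 23.7 m.

23.7 m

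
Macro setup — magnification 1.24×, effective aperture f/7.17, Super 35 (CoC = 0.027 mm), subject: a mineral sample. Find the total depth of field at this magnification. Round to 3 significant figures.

At magnification m, DoF ≈ 2·N_eff·c/m² = 2 × 7.17 × 0.027 / 1.24² = 0.3872 / 1.538 ≈ 0.252 mm.

0.252 mm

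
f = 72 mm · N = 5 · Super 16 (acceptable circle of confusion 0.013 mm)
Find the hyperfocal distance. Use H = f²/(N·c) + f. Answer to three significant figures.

79.8 m

Hyperfocal distance H = f²/(N·c) + f = 72²/(5 × 0.013) + 72 = 5184/0.065 + 72 ≈ 79825.8 mm ≈ 79.8 m.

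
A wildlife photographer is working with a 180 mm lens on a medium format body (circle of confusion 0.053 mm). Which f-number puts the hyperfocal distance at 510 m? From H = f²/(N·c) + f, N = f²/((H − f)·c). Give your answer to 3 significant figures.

Rearrange H = f²/(N·c) + f for N: N = f² / ((H − f)·c).
N = 180² / ((510000 − 180) × 0.053) = 32400 / 27020 ≈ 1.20.

f/1.20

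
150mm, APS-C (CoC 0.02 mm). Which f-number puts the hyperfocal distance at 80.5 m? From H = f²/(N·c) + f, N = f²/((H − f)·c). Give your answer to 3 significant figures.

Rearrange H = f²/(N·c) + f for N: N = f² / ((H − f)·c).
N = 150² / ((80500 − 150) × 0.02) = 22500 / 1607 ≈ 14.

f/14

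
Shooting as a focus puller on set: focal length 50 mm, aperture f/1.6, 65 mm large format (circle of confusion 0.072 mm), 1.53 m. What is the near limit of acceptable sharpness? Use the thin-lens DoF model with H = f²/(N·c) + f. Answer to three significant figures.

Hyperfocal distance H = f²/(N·c) + f = 50²/(1.6 × 0.072) + 50 = 2500/0.1152 + 50 ≈ 21751.4 mm ≈ 21.75 m.
Near limit Dn = s·(H − f)/(H + s − 2f) = 1530 × (21751.4 − 50) / (21751.4 + 1530 − 2 × 50) = 1530 × 21701.4 / 23181.4 ≈ 1432.3 mm ≈ 1.43 m.

1.43 m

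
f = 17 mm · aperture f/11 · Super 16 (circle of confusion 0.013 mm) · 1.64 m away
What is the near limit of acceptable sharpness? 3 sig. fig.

Hyperfocal distance H = f²/(N·c) + f = 17²/(11 × 0.013) + 17 = 289/0.143 + 17 ≈ 2038.0 mm ≈ 2.038 m.
Near limit Dn = s·(H − f)/(H + s − 2f) = 1640 × (2038.0 − 17) / (2038.0 + 1640 − 2 × 17) = 1640 × 2021.0 / 3644.0 ≈ 909.56 mm ≈ 0.910 m.

0.910 m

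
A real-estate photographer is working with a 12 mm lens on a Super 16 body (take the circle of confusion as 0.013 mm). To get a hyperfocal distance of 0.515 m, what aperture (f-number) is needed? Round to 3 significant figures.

f/22

Rearrange H = f²/(N·c) + f for N: N = f² / ((H − f)·c).
N = 12² / ((515 − 12) × 0.013) = 144 / 6.539 ≈ 22.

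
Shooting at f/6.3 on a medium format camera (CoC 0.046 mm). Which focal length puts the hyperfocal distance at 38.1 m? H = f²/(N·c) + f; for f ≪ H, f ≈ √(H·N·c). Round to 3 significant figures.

105 mm

From H = f²/(N·c) + f, with f ≪ H: f ≈ √(H·N·c) = √(38100 × 6.3 × 0.046) = √11041 ≈ 105.1 mm.
The +f correction barely moves this — solving exactly, f² + N·c·f − N·c·H = 0 ⇒ f = (−N·c + √((N·c)² + 4·N·c·H))/2 = (−0.2898 + √44166)/2 ≈ 104.93 mm, so f ≈ 105 mm.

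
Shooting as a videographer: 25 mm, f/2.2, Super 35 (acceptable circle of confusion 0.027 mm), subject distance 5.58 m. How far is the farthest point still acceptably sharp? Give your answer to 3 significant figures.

11.8 m

Hyperfocal distance H = f²/(N·c) + f = 25²/(2.2 × 0.027) + 25 = 625/0.0594 + 25 ≈ 10546.9 mm ≈ 10.55 m.
Far limit Df = s·(H − f)/(H − s) = 5580 × (10546.9 − 25) / (10546.9 − 5580) = 5580 × 10521.9 / 4966.9 ≈ 11821 mm ≈ 11.8 m.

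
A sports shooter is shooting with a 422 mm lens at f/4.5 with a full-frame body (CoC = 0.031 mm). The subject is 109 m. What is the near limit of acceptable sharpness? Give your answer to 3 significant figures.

100 m

Hyperfocal distance H = f²/(N·c) + f = 422²/(4.5 × 0.031) + 422 = 178084/0.1395 + 422 ≈ 1277009.8 mm ≈ 1277 m.
Near limit Dn = s·(H − f)/(H + s − 2f) = 109000 × (1277009.8 − 422) / (1277009.8 + 109000 − 2 × 422) = 109000 × 1276587.8 / 1385165.8 ≈ 100456 mm ≈ 100 m.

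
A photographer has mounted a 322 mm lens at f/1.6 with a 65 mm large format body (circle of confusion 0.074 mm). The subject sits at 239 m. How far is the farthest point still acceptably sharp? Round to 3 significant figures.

Hyperfocal distance H = f²/(N·c) + f = 322²/(1.6 × 0.074) + 322 = 103684/0.1184 + 322 ≈ 876031.5 mm ≈ 876.0 m.
Far limit Df = s·(H − f)/(H − s) = 239000 × (876031.5 − 322) / (876031.5 − 239000) = 239000 × 875709.5 / 637031.5 ≈ 328547 mm ≈ 329 m.

329 m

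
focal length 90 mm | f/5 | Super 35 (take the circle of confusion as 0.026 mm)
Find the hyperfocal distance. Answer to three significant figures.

62.4 m

Hyperfocal distance H = f²/(N·c) + f = 90²/(5 × 0.026) + 90 = 8100/0.13 + 90 ≈ 62397.7 mm ≈ 62.4 m.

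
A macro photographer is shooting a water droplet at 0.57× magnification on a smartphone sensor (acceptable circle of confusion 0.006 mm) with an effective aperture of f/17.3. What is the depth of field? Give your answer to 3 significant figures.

0.639 mm

At magnification m, DoF ≈ 2·N_eff·c/m² = 2 × 17.3 × 0.006 / 0.57² = 0.2076 / 0.3249 ≈ 0.639 mm.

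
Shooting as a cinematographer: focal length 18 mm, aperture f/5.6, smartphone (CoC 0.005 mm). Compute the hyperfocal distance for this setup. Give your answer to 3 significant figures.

11.6 m

Hyperfocal distance H = f²/(N·c) + f = 18²/(5.6 × 0.005) + 18 = 324/0.028 + 18 ≈ 11589.4 mm ≈ 11.6 m.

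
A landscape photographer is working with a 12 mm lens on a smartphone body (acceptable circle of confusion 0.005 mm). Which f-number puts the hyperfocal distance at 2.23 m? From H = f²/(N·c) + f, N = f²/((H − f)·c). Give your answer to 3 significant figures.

Rearrange H = f²/(N·c) + f for N: N = f² / ((H − f)·c).
N = 12² / ((2230 − 12) × 0.005) = 144 / 11.09 ≈ 13.

f/13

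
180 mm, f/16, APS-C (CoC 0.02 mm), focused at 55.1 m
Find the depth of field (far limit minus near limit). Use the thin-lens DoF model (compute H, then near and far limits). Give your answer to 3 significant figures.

84.7 m

Hyperfocal distance H = f²/(N·c) + f = 180²/(16 × 0.02) + 180 = 32400/0.32 + 180 ≈ 101430.0 mm ≈ 101.4 m.
Near limit Dn = s·(H − f)/(H + s − 2f) = 55100 × (101430.0 − 180) / (101430.0 + 55100 − 2 × 180) = 55100 × 101250.0 / 156170.0 ≈ 35723 mm.
Far limit Df = s·(H − f)/(H − s) = 55100 × (101430.0 − 180) / (101430.0 − 55100) = 55100 × 101250.0 / 46330.0 ≈ 120416 mm.
Depth of field = Df − Dn = 120416 − 35723 ≈ 84693 mm ≈ 84.7 m.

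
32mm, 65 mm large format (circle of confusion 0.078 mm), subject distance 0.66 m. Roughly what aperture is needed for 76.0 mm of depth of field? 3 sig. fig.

Write h = H − f = f²/(N·c). The thin-lens limits are Dn = s·h/(h + (s−f)) and Df = s·h/(h − (s−f)), so DoF = Df − Dn = 2·s·(s−f)·h / (h² − (s−f)²).
That is a quadratic in h: DoF·h² − 2·s·(s−f)·h − DoF·(s−f)² = 0 ⇒ h = (s−f)·(s + √(s² + DoF²)) / DoF = 628 × (660 + √(660² + 76²)) / 76 = 628 × (660 + 664.361) / 76 ≈ 10943 mm.
Then N = f²/(c·h) = 32² / (0.078 × 10943) = 1024 / 853.59 ≈ 1.20.

f/1.20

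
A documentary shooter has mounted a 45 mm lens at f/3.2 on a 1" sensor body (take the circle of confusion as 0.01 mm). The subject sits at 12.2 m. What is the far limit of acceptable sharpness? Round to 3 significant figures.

15.1 m

Hyperfocal distance H = f²/(N·c) + f = 45²/(3.2 × 0.01) + 45 = 2025/0.032 + 45 ≈ 63326.2 mm ≈ 63.33 m.
Far limit Df = s·(H − f)/(H − s) = 12200 × (63326.2 − 45) / (63326.2 − 12200) = 12200 × 63281.2 / 51126.2 ≈ 15100 mm ≈ 15.1 m.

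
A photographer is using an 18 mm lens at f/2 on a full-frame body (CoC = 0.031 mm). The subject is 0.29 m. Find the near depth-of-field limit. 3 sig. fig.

Hyperfocal distance H = f²/(N·c) + f = 18²/(2 × 0.031) + 18 = 324/0.062 + 18 ≈ 5243.8 mm ≈ 5.244 m.
Near limit Dn = s·(H − f)/(H + s − 2f) = 290 × (5243.8 − 18) / (5243.8 + 290 − 2 × 18) = 290 × 5225.8 / 5497.8 ≈ 275.65 mm.

276 mm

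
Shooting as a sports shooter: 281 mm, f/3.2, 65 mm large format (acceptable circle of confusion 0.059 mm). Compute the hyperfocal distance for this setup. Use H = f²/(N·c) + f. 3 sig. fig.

419 m

Hyperfocal distance H = f²/(N·c) + f = 281²/(3.2 × 0.059) + 281 = 78961/0.1888 + 281 ≈ 418506.6 mm ≈ 419 m.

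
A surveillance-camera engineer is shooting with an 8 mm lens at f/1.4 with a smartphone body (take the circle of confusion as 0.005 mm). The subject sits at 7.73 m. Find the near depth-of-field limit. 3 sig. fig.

Hyperfocal distance H = f²/(N·c) + f = 8²/(1.4 × 0.005) + 8 = 64/0.007 + 8 ≈ 9150.9 mm ≈ 9.151 m.
Near limit Dn = s·(H − f)/(H + s − 2f) = 7730 × (9150.9 − 8) / (9150.9 + 7730 − 2 × 8) = 7730 × 9142.9 / 16864.9 ≈ 4190.6 mm ≈ 4.19 m.

4.19 m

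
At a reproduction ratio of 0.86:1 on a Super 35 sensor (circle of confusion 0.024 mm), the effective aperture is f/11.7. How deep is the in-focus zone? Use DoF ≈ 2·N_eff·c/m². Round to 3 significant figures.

At magnification m, DoF ≈ 2·N_eff·c/m² = 2 × 11.7 × 0.024 / 0.86² = 0.5616 / 0.7396 ≈ 0.759 mm.

0.759 mm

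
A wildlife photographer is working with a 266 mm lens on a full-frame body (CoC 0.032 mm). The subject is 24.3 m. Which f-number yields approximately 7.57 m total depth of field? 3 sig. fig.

Write h = H − f = f²/(N·c). The thin-lens limits are Dn = s·h/(h + (s−f)) and Df = s·h/(h − (s−f)), so DoF = Df − Dn = 2·s·(s−f)·h / (h² − (s−f)²).
That is a quadratic in h: DoF·h² − 2·s·(s−f)·h − DoF·(s−f)² = 0 ⇒ h = (s−f)·(s + √(s² + DoF²)) / DoF = 24034 × (24300 + √(24300² + 7570²)) / 7570 = 24034 × (24300 + 25451.8) / 7570 ≈ 157957 mm.
Then N = f²/(c·h) = 266² / (0.032 × 157957) = 70756 / 5054.6 ≈ 14.

f/14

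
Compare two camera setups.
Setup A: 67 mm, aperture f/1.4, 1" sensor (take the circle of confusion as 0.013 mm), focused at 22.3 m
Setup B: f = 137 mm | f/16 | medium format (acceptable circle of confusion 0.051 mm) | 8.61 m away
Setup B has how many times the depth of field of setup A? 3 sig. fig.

Setup A: H = 67²/(1.4×0.013) + 67 ≈ 246715.4 mm; DoF = Df − Dn = 24509.3 − 20456.1 ≈ 4053.2 mm.
Setup B: H = 137²/(16×0.051) + 137 ≈ 23138.2 mm; DoF = Df − Dn = 13631.4 − 6292.2 ≈ 7339.2 mm.
Ratio = 7339.2 / 4053.2 ≈ 1.81.

1.81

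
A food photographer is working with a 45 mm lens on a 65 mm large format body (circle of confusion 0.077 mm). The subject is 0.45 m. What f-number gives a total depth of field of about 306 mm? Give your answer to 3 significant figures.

Write h = H − f = f²/(N·c). The thin-lens limits are Dn = s·h/(h + (s−f)) and Df = s·h/(h − (s−f)), so DoF = Df − Dn = 2·s·(s−f)·h / (h² − (s−f)²).
That is a quadratic in h: DoF·h² − 2·s·(s−f)·h − DoF·(s−f)² = 0 ⇒ h = (s−f)·(s + √(s² + DoF²)) / DoF = 405 × (450 + √(450² + 306²)) / 306 = 405 × (450 + 544.184) / 306 ≈ 1315.8 mm.
Then N = f²/(c·h) = 45² / (0.077 × 1315.8) = 2025 / 101.32 ≈ 20.

f/20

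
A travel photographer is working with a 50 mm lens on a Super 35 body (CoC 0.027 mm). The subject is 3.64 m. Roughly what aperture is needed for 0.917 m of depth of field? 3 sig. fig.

f/3.20

Write h = H − f = f²/(N·c). The thin-lens limits are Dn = s·h/(h + (s−f)) and Df = s·h/(h − (s−f)), so DoF = Df − Dn = 2·s·(s−f)·h / (h² − (s−f)²).
That is a quadratic in h: DoF·h² − 2·s·(s−f)·h − DoF·(s−f)² = 0 ⇒ h = (s−f)·(s + √(s² + DoF²)) / DoF = 3590 × (3640 + √(3640² + 917²)) / 917 = 3590 × (3640 + 3753.73) / 917 ≈ 28946 mm.
Then N = f²/(c·h) = 50² / (0.027 × 28946) = 2500 / 781.54 ≈ 3.20.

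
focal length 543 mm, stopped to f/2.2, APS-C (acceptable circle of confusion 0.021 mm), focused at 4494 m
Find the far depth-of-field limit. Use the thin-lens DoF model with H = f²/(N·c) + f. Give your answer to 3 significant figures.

15200 m

Hyperfocal distance H = f²/(N·c) + f = 543²/(2.2 × 0.021) + 543 = 294849/0.0462 + 543 ≈ 6382556.0 mm ≈ 6383 m.
Far limit Df = s·(H − f)/(H − s) = 4494000 × (6382556.0 − 543) / (6382556.0 − 4494000) = 4494000 × 6382013.0 / 1888556.0 ≈ 15186612 mm ≈ 15200 m.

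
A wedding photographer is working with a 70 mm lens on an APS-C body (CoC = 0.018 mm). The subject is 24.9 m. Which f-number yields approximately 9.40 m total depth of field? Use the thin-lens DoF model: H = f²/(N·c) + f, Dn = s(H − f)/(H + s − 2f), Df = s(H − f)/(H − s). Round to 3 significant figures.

Write h = H − f = f²/(N·c). The thin-lens limits are Dn = s·h/(h + (s−f)) and Df = s·h/(h − (s−f)), so DoF = Df − Dn = 2·s·(s−f)·h / (h² − (s−f)²).
That is a quadratic in h: DoF·h² − 2·s·(s−f)·h − DoF·(s−f)² = 0 ⇒ h = (s−f)·(s + √(s² + DoF²)) / DoF = 24830 × (24900 + √(24900² + 9400²)) / 9400 = 24830 × (24900 + 26615.2) / 9400 ≈ 136077 mm.
Then N = f²/(c·h) = 70² / (0.018 × 136077) = 4900 / 2449.4 ≈ 2.00.

f/2.00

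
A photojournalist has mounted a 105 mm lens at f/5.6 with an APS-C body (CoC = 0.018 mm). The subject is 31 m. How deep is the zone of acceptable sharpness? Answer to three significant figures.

Hyperfocal distance H = f²/(N·c) + f = 105²/(5.6 × 0.018) + 105 = 11025/0.1008 + 105 ≈ 109480.0 mm ≈ 109.5 m.
Near limit Dn = s·(H − f)/(H + s − 2f) = 31000 × (109480.0 − 105) / (109480.0 + 31000 − 2 × 105) = 31000 × 109375.0 / 140270.0 ≈ 24172 mm.
Far limit Df = s·(H − f)/(H − s) = 31000 × (109480.0 − 105) / (109480.0 − 31000) = 31000 × 109375.0 / 78480.0 ≈ 43204 mm.
Depth of field = Df − Dn = 43204 − 24172 ≈ 19032 mm ≈ 19.0 m.

19.0 m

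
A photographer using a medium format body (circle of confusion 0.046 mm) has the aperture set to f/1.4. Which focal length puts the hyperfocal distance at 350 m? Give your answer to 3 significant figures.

From H = f²/(N·c) + f, with f ≪ H: f ≈ √(H·N·c) = √(350000 × 1.4 × 0.046) = √22540 ≈ 150.1 mm.
The +f correction barely moves this — solving exactly, f² + N·c·f − N·c·H = 0 ⇒ f = (−N·c + √((N·c)² + 4·N·c·H))/2 = (−0.0644 + √90160)/2 ≈ 150.10 mm, so f ≈ 150 mm.

150 mm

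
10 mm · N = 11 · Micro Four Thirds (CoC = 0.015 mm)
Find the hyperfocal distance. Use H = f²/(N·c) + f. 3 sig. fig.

0.616 m

Hyperfocal distance H = f²/(N·c) + f = 10²/(11 × 0.015) + 10 = 100/0.165 + 10 ≈ 616.1 mm ≈ 0.616 m.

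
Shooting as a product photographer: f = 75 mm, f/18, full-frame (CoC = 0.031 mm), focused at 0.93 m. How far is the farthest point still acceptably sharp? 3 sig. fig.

Hyperfocal distance H = f²/(N·c) + f = 75²/(18 × 0.031) + 75 = 5625/0.558 + 75 ≈ 10155.6 mm ≈ 10.16 m.
Far limit Df = s·(H − f)/(H − s) = 930 × (10155.6 − 75) / (10155.6 − 930) = 930 × 10080.6 / 9225.6 ≈ 1016.2 mm ≈ 1.02 m.

1.02 m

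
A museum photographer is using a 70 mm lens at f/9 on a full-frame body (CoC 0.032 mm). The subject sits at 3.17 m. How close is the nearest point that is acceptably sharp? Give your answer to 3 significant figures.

2.68 m

Hyperfocal distance H = f²/(N·c) + f = 70²/(9 × 0.032) + 70 = 4900/0.288 + 70 ≈ 17083.9 mm ≈ 17.08 m.
Near limit Dn = s·(H − f)/(H + s − 2f) = 3170 × (17083.9 − 70) / (17083.9 + 3170 − 2 × 70) = 3170 × 17013.9 / 20113.9 ≈ 2681.4 mm ≈ 2.68 m.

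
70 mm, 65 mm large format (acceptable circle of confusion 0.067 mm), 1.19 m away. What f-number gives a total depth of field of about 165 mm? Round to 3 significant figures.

Write h = H − f = f²/(N·c). The thin-lens limits are Dn = s·h/(h + (s−f)) and Df = s·h/(h − (s−f)), so DoF = Df − Dn = 2·s·(s−f)·h / (h² − (s−f)²).
That is a quadratic in h: DoF·h² − 2·s·(s−f)·h − DoF·(s−f)² = 0 ⇒ h = (s−f)·(s + √(s² + DoF²)) / DoF = 1120 × (1190 + √(1190² + 165²)) / 165 = 1120 × (1190 + 1201.38) / 165 ≈ 16232 mm.
Then N = f²/(c·h) = 70² / (0.067 × 16232) = 4900 / 1087.6 ≈ 4.51.

f/4.51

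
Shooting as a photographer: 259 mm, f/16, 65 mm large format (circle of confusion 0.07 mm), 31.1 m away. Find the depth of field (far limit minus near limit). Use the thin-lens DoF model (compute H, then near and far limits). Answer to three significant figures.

Hyperfocal distance H = f²/(N·c) + f = 259²/(16 × 0.07) + 259 = 67081/1.12 + 259 ≈ 60152.7 mm ≈ 60.15 m.
Near limit Dn = s·(H − f)/(H + s − 2f) = 31100 × (60152.7 − 259) / (60152.7 + 31100 − 2 × 259) = 31100 × 59893.7 / 90734.8 ≈ 20529 mm.
Far limit Df = s·(H − f)/(H − s) = 31100 × (60152.7 − 259) / (60152.7 − 31100) = 31100 × 59893.7 / 29052.7 ≈ 64114 mm.
Depth of field = Df − Dn = 64114 − 20529 ≈ 43585 mm ≈ 43.6 m.

43.6 m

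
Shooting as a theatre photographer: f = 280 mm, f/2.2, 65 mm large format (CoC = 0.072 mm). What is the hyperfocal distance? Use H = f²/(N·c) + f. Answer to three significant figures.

495 m

Hyperfocal distance H = f²/(N·c) + f = 280²/(2.2 × 0.072) + 280 = 78400/0.1584 + 280 ≈ 495229.5 mm ≈ 495 m.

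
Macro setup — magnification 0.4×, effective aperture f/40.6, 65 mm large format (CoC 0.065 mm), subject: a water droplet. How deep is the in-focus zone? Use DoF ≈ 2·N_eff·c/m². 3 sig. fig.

33.0 mm

At magnification m, DoF ≈ 2·N_eff·c/m² = 2 × 40.6 × 0.065 / 0.4² = 5.278 / 0.16 ≈ 33 mm.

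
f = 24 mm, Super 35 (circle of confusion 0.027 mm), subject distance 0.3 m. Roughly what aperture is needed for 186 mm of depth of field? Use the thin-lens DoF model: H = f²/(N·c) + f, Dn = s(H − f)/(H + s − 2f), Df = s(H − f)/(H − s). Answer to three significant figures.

Write h = H − f = f²/(N·c). The thin-lens limits are Dn = s·h/(h + (s−f)) and Df = s·h/(h − (s−f)), so DoF = Df − Dn = 2·s·(s−f)·h / (h² − (s−f)²).
That is a quadratic in h: DoF·h² − 2·s·(s−f)·h − DoF·(s−f)² = 0 ⇒ h = (s−f)·(s + √(s² + DoF²)) / DoF = 276 × (300 + √(300² + 186²)) / 186 = 276 × (300 + 352.982) / 186 ≈ 968.94 mm.
Then N = f²/(c·h) = 24² / (0.027 × 968.94) = 576 / 26.161 ≈ 22.

f/22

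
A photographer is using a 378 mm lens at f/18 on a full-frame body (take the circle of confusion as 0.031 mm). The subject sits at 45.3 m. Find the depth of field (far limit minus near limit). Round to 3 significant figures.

Hyperfocal distance H = f²/(N·c) + f = 378²/(18 × 0.031) + 378 = 142884/0.558 + 378 ≈ 256442.5 mm ≈ 256.4 m.
Near limit Dn = s·(H − f)/(H + s − 2f) = 45300 × (256442.5 − 378) / (256442.5 + 45300 − 2 × 378) = 45300 × 256064.5 / 300986.5 ≈ 38539 mm.
Far limit Df = s·(H − f)/(H − s) = 45300 × (256442.5 − 378) / (256442.5 − 45300) = 45300 × 256064.5 / 211142.5 ≈ 54938 mm.
Depth of field = Df − Dn = 54938 − 38539 ≈ 16399 mm ≈ 16.4 m.

16.4 m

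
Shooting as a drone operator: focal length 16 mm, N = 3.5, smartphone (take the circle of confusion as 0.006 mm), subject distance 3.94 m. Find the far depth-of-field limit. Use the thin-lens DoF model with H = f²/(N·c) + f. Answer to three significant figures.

Hyperfocal distance H = f²/(N·c) + f = 16²/(3.5 × 0.006) + 16 = 256/0.021 + 16 ≈ 12206.5 mm ≈ 12.21 m.
Far limit Df = s·(H − f)/(H − s) = 3940 × (12206.5 − 16) / (12206.5 − 3940) = 3940 × 12190.5 / 8266.5 ≈ 5810.3 mm ≈ 5.81 m.

5.81 m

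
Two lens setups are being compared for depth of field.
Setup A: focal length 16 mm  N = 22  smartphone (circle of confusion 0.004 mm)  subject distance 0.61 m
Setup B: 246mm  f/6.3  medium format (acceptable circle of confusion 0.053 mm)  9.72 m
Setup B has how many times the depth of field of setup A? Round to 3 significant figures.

Setup A: H = 16²/(22×0.004) + 16 ≈ 2925.1 mm; DoF = Df − Dn = 766.51 − 506.57 ≈ 259.94 mm.
Setup B: H = 246²/(6.3×0.053) + 246 ≈ 181485.9 mm; DoF = Df − Dn = 10256.1 − 9237.1 ≈ 1019.0 mm.
Ratio = 1019.0 / 259.94 ≈ 3.92.

3.92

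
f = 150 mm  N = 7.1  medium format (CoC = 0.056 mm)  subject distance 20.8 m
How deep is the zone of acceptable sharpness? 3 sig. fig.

17.5 m

Hyperfocal distance H = f²/(N·c) + f = 150²/(7.1 × 0.056) + 150 = 22500/0.3976 + 150 ≈ 56739.5 mm ≈ 56.74 m.
Near limit Dn = s·(H − f)/(H + s − 2f) = 20800 × (56739.5 − 150) / (56739.5 + 20800 − 2 × 150) = 20800 × 56589.5 / 77239.5 ≈ 15239 mm.
Far limit Df = s·(H − f)/(H − s) = 20800 × (56739.5 − 150) / (56739.5 − 20800) = 20800 × 56589.5 / 35939.5 ≈ 32751 mm.
Depth of field = Df − Dn = 32751 − 15239 ≈ 17512 mm ≈ 17.5 m.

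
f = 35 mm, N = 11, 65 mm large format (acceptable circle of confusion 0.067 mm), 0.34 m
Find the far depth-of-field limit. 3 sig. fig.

Hyperfocal distance H = f²/(N·c) + f = 35²/(11 × 0.067) + 35 = 1225/0.737 + 35 ≈ 1697.1 mm ≈ 1.697 m.
Far limit Df = s·(H − f)/(H − s) = 340 × (1697.1 − 35) / (1697.1 − 340) = 340 × 1662.1 / 1357.1 ≈ 416.41 mm.

416 mm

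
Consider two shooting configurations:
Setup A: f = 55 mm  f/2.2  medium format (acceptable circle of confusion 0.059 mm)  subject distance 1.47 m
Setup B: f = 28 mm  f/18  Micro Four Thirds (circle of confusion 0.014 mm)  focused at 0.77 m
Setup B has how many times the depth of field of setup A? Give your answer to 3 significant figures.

2.17

Setup A: H = 55²/(2.2×0.059) + 55 ≈ 23360.1 mm; DoF = Df − Dn = 1565.02 − 1385.86 ≈ 179.16 mm.
Setup B: H = 28²/(18×0.014) + 28 ≈ 3139.1 mm; DoF = Df − Dn = 1011.16 − 621.72 ≈ 389.44 mm.
Ratio = 389.44 / 179.16 ≈ 2.17.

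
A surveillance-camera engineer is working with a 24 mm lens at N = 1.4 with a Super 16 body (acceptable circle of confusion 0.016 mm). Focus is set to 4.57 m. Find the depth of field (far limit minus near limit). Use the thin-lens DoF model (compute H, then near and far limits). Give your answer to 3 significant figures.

1.67 m

Hyperfocal distance H = f²/(N·c) + f = 24²/(1.4 × 0.016) + 24 = 576/0.0224 + 24 ≈ 25738.3 mm ≈ 25.74 m.
Near limit Dn = s·(H − f)/(H + s − 2f) = 4570 × (25738.3 − 24) / (25738.3 + 4570 − 2 × 24) = 4570 × 25714.3 / 30260.3 ≈ 3883.4 mm.
Far limit Df = s·(H − f)/(H − s) = 4570 × (25738.3 − 24) / (25738.3 − 4570) = 4570 × 25714.3 / 21168.3 ≈ 5551.4 mm.
Depth of field = Df − Dn = 5551.4 − 3883.4 ≈ 1668.0 mm ≈ 1.67 m.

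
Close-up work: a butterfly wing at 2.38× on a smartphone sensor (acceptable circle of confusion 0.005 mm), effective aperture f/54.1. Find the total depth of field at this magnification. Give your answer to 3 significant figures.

At magnification m, DoF ≈ 2·N_eff·c/m² = 2 × 54.1 × 0.005 / 2.38² = 0.541 / 5.664 ≈ 0.0955 mm.

0.0955 mm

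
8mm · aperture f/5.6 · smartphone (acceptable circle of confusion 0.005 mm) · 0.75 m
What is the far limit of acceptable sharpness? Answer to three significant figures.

1.11 m

Hyperfocal distance H = f²/(N·c) + f = 8²/(5.6 × 0.005) + 8 = 64/0.028 + 8 ≈ 2293.7 mm ≈ 2.294 m.
Far limit Df = s·(H − f)/(H − s) = 750 × (2293.7 − 8) / (2293.7 − 750) = 750 × 2285.7 / 1543.7 ≈ 1110.5 mm ≈ 1.11 m.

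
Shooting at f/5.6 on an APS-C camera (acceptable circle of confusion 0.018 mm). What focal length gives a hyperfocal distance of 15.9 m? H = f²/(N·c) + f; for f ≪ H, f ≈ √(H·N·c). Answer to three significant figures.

40.0 mm

From H = f²/(N·c) + f, with f ≪ H: f ≈ √(H·N·c) = √(15900 × 5.6 × 0.018) = √1602.7 ≈ 40.03 mm.
The +f correction barely moves this — solving exactly, f² + N·c·f − N·c·H = 0 ⇒ f = (−N·c + √((N·c)² + 4·N·c·H))/2 = (−0.1008 + √6410.9)/2 ≈ 39.984 mm, so f ≈ 40.0 mm.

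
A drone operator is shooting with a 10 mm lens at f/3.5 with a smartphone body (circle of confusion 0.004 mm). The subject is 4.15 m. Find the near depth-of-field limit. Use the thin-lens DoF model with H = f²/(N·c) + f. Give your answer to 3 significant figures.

2.63 m

Hyperfocal distance H = f²/(N·c) + f = 10²/(3.5 × 0.004) + 10 = 100/0.014 + 10 ≈ 7152.9 mm ≈ 7.153 m.
Near limit Dn = s·(H − f)/(H + s − 2f) = 4150 × (7152.9 − 10) / (7152.9 + 4150 − 2 × 10) = 4150 × 7142.9 / 11282.9 ≈ 2627.2 mm ≈ 2.63 m.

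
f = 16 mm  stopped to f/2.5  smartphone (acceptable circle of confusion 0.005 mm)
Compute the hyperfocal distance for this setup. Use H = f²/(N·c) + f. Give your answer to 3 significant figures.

Hyperfocal distance H = f²/(N·c) + f = 16²/(2.5 × 0.005) + 16 = 256/0.0125 + 16 ≈ 20496.0 mm ≈ 20.5 m.

20.5 m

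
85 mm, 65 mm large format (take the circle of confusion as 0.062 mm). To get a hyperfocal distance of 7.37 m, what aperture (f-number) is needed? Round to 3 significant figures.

f/16

Rearrange H = f²/(N·c) + f for N: N = f² / ((H − f)·c).
N = 85² / ((7370 − 85) × 0.062) = 7225 / 451.7 ≈ 16.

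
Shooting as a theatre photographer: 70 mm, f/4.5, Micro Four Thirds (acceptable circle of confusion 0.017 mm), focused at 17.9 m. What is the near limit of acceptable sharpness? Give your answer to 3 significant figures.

Hyperfocal distance H = f²/(N·c) + f = 70²/(4.5 × 0.017) + 70 = 4900/0.0765 + 70 ≈ 64122.3 mm ≈ 64.12 m.
Near limit Dn = s·(H − f)/(H + s − 2f) = 17900 × (64122.3 − 70) / (64122.3 + 17900 − 2 × 70) = 17900 × 64052.3 / 81882.3 ≈ 14002 mm ≈ 14.0 m.

14.0 m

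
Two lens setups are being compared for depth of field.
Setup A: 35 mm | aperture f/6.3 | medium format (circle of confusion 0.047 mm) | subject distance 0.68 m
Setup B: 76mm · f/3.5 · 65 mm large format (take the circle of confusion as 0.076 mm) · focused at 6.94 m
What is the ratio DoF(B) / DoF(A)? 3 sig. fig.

Setup A: H = 35²/(6.3×0.047) + 35 ≈ 4172.1 mm; DoF = Df − Dn = 805.60 − 588.28 ≈ 217.32 mm.
Setup B: H = 76²/(3.5×0.076) + 76 ≈ 21790.3 mm; DoF = Df − Dn = 10147.8 − 5273.1 ≈ 4874.7 mm.
Ratio = 4874.7 / 217.32 ≈ 22.4.

22.4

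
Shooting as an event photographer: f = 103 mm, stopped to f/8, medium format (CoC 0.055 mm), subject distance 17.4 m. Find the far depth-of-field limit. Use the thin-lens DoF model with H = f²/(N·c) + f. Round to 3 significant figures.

Hyperfocal distance H = f²/(N·c) + f = 103²/(8 × 0.055) + 103 = 10609/0.44 + 103 ≈ 24214.4 mm ≈ 24.21 m.
Far limit Df = s·(H − f)/(H − s) = 17400 × (24214.4 − 103) / (24214.4 − 17400) = 17400 × 24111.4 / 6814.4 ≈ 61567 mm ≈ 61.6 m.

61.6 m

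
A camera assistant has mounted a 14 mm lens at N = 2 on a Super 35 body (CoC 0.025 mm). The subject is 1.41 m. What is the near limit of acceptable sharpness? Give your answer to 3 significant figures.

1.04 m

Hyperfocal distance H = f²/(N·c) + f = 14²/(2 × 0.025) + 14 = 196/0.05 + 14 ≈ 3934.0 mm ≈ 3.934 m.
Near limit Dn = s·(H − f)/(H + s − 2f) = 1410 × (3934.0 − 14) / (3934.0 + 1410 − 2 × 14) = 1410 × 3920.0 / 5316.0 ≈ 1039.7 mm ≈ 1.04 m.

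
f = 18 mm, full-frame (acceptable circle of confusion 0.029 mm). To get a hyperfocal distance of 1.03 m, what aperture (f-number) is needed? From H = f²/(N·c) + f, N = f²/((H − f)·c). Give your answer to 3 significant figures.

f/11

Rearrange H = f²/(N·c) + f for N: N = f² / ((H − f)·c).
N = 18² / ((1030 − 18) × 0.029) = 324 / 29.35 ≈ 11.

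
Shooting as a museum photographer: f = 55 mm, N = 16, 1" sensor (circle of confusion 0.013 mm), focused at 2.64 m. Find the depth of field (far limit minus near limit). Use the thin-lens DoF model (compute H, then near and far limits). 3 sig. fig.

0.969 m

Hyperfocal distance H = f²/(N·c) + f = 55²/(16 × 0.013) + 55 = 3025/0.208 + 55 ≈ 14598.3 mm ≈ 14.60 m.
Near limit Dn = s·(H − f)/(H + s − 2f) = 2640 × (14598.3 − 55) / (14598.3 + 2640 − 2 × 55) = 2640 × 14543.3 / 17128.3 ≈ 2241.57 mm.
Far limit Df = s·(H − f)/(H − s) = 2640 × (14598.3 − 55) / (14598.3 − 2640) = 2640 × 14543.3 / 11958.3 ≈ 3210.68 mm.
Depth of field = Df − Dn = 3210.68 − 2241.57 ≈ 969.11 mm ≈ 0.969 m.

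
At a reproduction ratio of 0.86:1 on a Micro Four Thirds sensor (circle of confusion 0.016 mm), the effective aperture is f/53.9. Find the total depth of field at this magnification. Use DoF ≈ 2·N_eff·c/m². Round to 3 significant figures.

At magnification m, DoF ≈ 2·N_eff·c/m² = 2 × 53.9 × 0.016 / 0.86² = 1.725 / 0.7396 ≈ 2.33 mm.

2.33 mm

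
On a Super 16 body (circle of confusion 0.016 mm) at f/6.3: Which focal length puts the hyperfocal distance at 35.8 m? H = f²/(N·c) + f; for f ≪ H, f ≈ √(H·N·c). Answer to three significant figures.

From H = f²/(N·c) + f, with f ≪ H: f ≈ √(H·N·c) = √(35800 × 6.3 × 0.016) = √3608.6 ≈ 60.07 mm.
Exact: f² + N·c·f − N·c·H = 0 ⇒ f = (−N·c + √((N·c)² + 4·N·c·H))/2 = (−0.1008 + √14435)/2 ≈ 60.022 mm ≈ 60.0 mm.

60.0 mm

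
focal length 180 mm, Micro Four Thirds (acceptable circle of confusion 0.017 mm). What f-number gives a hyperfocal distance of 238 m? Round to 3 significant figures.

f/8.01

Rearrange H = f²/(N·c) + f for N: N = f² / ((H − f)·c).
N = 180² / ((238000 − 180) × 0.017) = 32400 / 4043 ≈ 8.01.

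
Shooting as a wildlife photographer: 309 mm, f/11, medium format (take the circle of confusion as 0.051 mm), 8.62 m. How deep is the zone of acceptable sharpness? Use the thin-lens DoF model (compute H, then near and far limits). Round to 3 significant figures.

Hyperfocal distance H = f²/(N·c) + f = 309²/(11 × 0.051) + 309 = 95481/0.561 + 309 ≈ 170506.9 mm ≈ 170.5 m.
Near limit Dn = s·(H − f)/(H + s − 2f) = 8620 × (170506.9 − 309) / (170506.9 + 8620 − 2 × 309) = 8620 × 170197.9 / 178508.9 ≈ 8218.67 mm.
Far limit Df = s·(H − f)/(H − s) = 8620 × (170506.9 − 309) / (170506.9 − 8620) = 8620 × 170197.9 / 161886.9 ≈ 9062.54 mm.
Depth of field = Df − Dn = 9062.54 − 8218.67 ≈ 843.87 mm ≈ 0.844 m.

0.844 m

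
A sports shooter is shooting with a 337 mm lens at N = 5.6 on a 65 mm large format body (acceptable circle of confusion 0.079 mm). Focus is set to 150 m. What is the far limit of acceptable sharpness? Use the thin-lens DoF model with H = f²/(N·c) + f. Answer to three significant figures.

360 m

Hyperfocal distance H = f²/(N·c) + f = 337²/(5.6 × 0.079) + 337 = 113569/0.4424 + 337 ≈ 257048.1 mm ≈ 257.0 m.
Far limit Df = s·(H − f)/(H − s) = 150000 × (257048.1 − 337) / (257048.1 − 150000) = 150000 × 256711.1 / 107048.1 ≈ 359714 mm ≈ 360 m.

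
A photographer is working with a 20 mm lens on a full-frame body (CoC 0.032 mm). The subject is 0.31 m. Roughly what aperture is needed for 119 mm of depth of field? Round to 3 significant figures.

Write h = H − f = f²/(N·c). The thin-lens limits are Dn = s·h/(h + (s−f)) and Df = s·h/(h − (s−f)), so DoF = Df − Dn = 2·s·(s−f)·h / (h² − (s−f)²).
That is a quadratic in h: DoF·h² − 2·s·(s−f)·h − DoF·(s−f)² = 0 ⇒ h = (s−f)·(s + √(s² + DoF²)) / DoF = 290 × (310 + √(310² + 119²)) / 119 = 290 × (310 + 332.056) / 119 ≈ 1564.7 mm.
Then N = f²/(c·h) = 20² / (0.032 × 1564.7) = 400 / 50.070 ≈ 7.99.

f/7.99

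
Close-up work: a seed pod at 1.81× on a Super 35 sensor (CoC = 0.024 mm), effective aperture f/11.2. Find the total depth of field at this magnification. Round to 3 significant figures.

At magnification m, DoF ≈ 2·N_eff·c/m² = 2 × 11.2 × 0.024 / 1.81² = 0.5376 / 3.276 ≈ 0.164 mm.

0.164 mm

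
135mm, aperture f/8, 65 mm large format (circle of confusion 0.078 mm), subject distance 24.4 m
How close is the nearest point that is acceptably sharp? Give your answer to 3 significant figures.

Hyperfocal distance H = f²/(N·c) + f = 135²/(8 × 0.078) + 135 = 18225/0.624 + 135 ≈ 29341.7 mm ≈ 29.34 m.
Near limit Dn = s·(H − f)/(H + s − 2f) = 24400 × (29341.7 − 135) / (29341.7 + 24400 − 2 × 135) = 24400 × 29206.7 / 53471.7 ≈ 13327 mm ≈ 13.3 m.

13.3 m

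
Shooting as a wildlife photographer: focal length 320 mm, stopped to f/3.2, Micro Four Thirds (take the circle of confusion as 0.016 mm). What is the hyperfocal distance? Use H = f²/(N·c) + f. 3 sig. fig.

Hyperfocal distance H = f²/(N·c) + f = 320²/(3.2 × 0.016) + 320 = 102400/0.0512 + 320 ≈ 2000320.0 mm ≈ 2000 m.

2000 m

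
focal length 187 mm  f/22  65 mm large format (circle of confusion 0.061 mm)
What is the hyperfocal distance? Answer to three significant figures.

26.2 m

Hyperfocal distance H = f²/(N·c) + f = 187²/(22 × 0.061) + 187 = 34969/1.342 + 187 ≈ 26244.4 mm ≈ 26.2 m.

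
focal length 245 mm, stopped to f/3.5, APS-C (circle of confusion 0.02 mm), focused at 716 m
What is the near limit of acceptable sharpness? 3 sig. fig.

390 m

Hyperfocal distance H = f²/(N·c) + f = 245²/(3.5 × 0.02) + 245 = 60025/0.07 + 245 ≈ 857745.0 mm ≈ 857.7 m.
Near limit Dn = s·(H − f)/(H + s − 2f) = 716000 × (857745.0 − 245) / (857745.0 + 716000 − 2 × 245) = 716000 × 857500.0 / 1573255.0 ≈ 390255 mm ≈ 390 m.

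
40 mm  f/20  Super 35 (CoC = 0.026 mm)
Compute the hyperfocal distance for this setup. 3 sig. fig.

Hyperfocal distance H = f²/(N·c) + f = 40²/(20 × 0.026) + 40 = 1600/0.52 + 40 ≈ 3116.9 mm ≈ 3.12 m.

3.12 m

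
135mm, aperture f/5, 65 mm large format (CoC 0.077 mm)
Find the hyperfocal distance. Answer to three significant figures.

Hyperfocal distance H = f²/(N·c) + f = 135²/(5 × 0.077) + 135 = 18225/0.385 + 135 ≈ 47472.7 mm ≈ 47.5 m.

47.5 m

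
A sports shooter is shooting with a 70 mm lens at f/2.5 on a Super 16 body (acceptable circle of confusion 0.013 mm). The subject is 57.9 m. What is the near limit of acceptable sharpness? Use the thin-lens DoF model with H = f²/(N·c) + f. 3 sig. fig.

41.8 m

Hyperfocal distance H = f²/(N·c) + f = 70²/(2.5 × 0.013) + 70 = 4900/0.0325 + 70 ≈ 150839.2 mm ≈ 150.8 m.
Near limit Dn = s·(H − f)/(H + s − 2f) = 57900 × (150839.2 − 70) / (150839.2 + 57900 − 2 × 70) = 57900 × 150769.2 / 208599.2 ≈ 41848 mm ≈ 41.8 m.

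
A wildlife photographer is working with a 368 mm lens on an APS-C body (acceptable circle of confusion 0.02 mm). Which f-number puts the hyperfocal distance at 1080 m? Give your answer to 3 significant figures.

f/6.27

Rearrange H = f²/(N·c) + f for N: N = f² / ((H − f)·c).
N = 368² / ((1080000 − 368) × 0.02) = 135424 / 21593 ≈ 6.27.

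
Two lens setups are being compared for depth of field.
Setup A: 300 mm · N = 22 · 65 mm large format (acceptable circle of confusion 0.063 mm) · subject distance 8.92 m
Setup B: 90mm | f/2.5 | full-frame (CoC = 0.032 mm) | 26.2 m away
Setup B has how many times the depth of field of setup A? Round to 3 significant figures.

Setup A: H = 300²/(22×0.063) + 300 ≈ 65235.1 mm; DoF = Df − Dn = 10285.4 − 7874.7 ≈ 2410.7 mm.
Setup B: H = 90²/(2.5×0.032) + 90 ≈ 101340.0 mm; DoF = Df − Dn = 35304 − 20829 ≈ 14475 mm.
Ratio = 14475 / 2410.7 ≈ 6.00.

6.00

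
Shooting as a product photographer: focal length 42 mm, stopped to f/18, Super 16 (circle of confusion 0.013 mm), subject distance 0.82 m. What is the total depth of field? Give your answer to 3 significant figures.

171 mm

Hyperfocal distance H = f²/(N·c) + f = 42²/(18 × 0.013) + 42 = 1764/0.234 + 42 ≈ 7580.5 mm ≈ 7.580 m.
Near limit Dn = s·(H − f)/(H + s − 2f) = 820 × (7580.5 − 42) / (7580.5 + 820 − 2 × 42) = 820 × 7538.5 / 8316.5 ≈ 743.29 mm.
Far limit Df = s·(H − f)/(H − s) = 820 × (7580.5 − 42) / (7580.5 − 820) = 820 × 7538.5 / 6760.5 ≈ 914.37 mm.
Depth of field = Df − Dn = 914.37 − 743.29 ≈ 171.08 mm.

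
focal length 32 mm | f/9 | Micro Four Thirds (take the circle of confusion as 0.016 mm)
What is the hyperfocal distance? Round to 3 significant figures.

Hyperfocal distance H = f²/(N·c) + f = 32²/(9 × 0.016) + 32 = 1024/0.144 + 32 ≈ 7143.1 mm ≈ 7.14 m.

7.14 m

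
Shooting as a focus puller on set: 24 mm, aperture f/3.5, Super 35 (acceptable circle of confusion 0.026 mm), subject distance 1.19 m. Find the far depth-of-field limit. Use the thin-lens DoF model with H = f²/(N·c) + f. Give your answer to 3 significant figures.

Hyperfocal distance H = f²/(N·c) + f = 24²/(3.5 × 0.026) + 24 = 576/0.091 + 24 ≈ 6353.7 mm ≈ 6.354 m.
Far limit Df = s·(H − f)/(H − s) = 1190 × (6353.7 − 24) / (6353.7 − 1190) = 1190 × 6329.7 / 5163.7 ≈ 1458.7 mm ≈ 1.46 m.

1.46 m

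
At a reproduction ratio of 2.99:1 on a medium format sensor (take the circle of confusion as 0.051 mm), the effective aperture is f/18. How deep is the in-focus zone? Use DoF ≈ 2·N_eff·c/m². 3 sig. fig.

At magnification m, DoF ≈ 2·N_eff·c/m² = 2 × 18 × 0.051 / 2.99² = 1.836 / 8.94 ≈ 0.205 mm.

0.205 mm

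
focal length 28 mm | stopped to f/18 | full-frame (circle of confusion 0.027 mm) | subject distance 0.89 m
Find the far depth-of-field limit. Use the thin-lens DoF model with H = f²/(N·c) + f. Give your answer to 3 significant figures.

1.91 m

Hyperfocal distance H = f²/(N·c) + f = 28²/(18 × 0.027) + 28 = 784/0.486 + 28 ≈ 1641.2 mm ≈ 1.641 m.
Far limit Df = s·(H − f)/(H − s) = 890 × (1641.2 − 28) / (1641.2 − 890) = 890 × 1613.2 / 751.2 ≈ 1911.3 mm ≈ 1.91 m.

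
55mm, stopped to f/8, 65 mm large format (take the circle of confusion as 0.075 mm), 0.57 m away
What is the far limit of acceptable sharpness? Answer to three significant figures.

0.635 m

Hyperfocal distance H = f²/(N·c) + f = 55²/(8 × 0.075) + 55 = 3025/0.6 + 55 ≈ 5096.7 mm ≈ 5.097 m.
Far limit Df = s·(H − f)/(H − s) = 570 × (5096.7 − 55) / (5096.7 − 570) = 570 × 5041.7 / 4526.7 ≈ 634.85 mm ≈ 0.635 m.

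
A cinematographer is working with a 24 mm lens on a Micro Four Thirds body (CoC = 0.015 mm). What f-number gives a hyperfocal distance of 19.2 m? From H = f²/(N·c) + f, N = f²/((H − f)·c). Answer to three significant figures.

f/2.00

Rearrange H = f²/(N·c) + f for N: N = f² / ((H − f)·c).
N = 24² / ((19200 − 24) × 0.015) = 576 / 287.6 ≈ 2.00.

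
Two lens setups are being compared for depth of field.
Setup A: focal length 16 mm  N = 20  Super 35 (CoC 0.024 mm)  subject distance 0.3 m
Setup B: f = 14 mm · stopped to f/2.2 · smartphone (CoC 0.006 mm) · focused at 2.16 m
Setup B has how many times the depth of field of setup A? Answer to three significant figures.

1.43

Setup A: H = 16²/(20×0.024) + 16 ≈ 549.3 mm; DoF = Df − Dn = 641.71 − 195.76 ≈ 445.95 mm.
Setup B: H = 14²/(2.2×0.006) + 14 ≈ 14862.5 mm; DoF = Df − Dn = 2524.92 − 1887.24 ≈ 637.68 mm.
Ratio = 637.68 / 445.95 ≈ 1.43.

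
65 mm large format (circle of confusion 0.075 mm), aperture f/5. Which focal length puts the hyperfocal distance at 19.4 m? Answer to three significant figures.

85.1 mm

From H = f²/(N·c) + f, with f ≪ H: f ≈ √(H·N·c) = √(19400 × 5 × 0.075) = √7275.0 ≈ 85.29 mm.
Exact: f² + N·c·f − N·c·H = 0 ⇒ f = (−N·c + √((N·c)² + 4·N·c·H))/2 = (−0.375 + √29100)/2 ≈ 85.106 mm ≈ 85.1 mm.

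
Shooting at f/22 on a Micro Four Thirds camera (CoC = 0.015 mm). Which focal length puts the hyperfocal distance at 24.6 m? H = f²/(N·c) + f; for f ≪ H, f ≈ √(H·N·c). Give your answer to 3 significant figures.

From H = f²/(N·c) + f, with f ≪ H: f ≈ √(H·N·c) = √(24600 × 22 × 0.015) = √8118.0 ≈ 90.10 mm.
Exact: f² + N·c·f − N·c·H = 0 ⇒ f = (−N·c + √((N·c)² + 4·N·c·H))/2 = (−0.33 + √32472)/2 ≈ 89.935 mm ≈ 89.9 mm.

89.9 mm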